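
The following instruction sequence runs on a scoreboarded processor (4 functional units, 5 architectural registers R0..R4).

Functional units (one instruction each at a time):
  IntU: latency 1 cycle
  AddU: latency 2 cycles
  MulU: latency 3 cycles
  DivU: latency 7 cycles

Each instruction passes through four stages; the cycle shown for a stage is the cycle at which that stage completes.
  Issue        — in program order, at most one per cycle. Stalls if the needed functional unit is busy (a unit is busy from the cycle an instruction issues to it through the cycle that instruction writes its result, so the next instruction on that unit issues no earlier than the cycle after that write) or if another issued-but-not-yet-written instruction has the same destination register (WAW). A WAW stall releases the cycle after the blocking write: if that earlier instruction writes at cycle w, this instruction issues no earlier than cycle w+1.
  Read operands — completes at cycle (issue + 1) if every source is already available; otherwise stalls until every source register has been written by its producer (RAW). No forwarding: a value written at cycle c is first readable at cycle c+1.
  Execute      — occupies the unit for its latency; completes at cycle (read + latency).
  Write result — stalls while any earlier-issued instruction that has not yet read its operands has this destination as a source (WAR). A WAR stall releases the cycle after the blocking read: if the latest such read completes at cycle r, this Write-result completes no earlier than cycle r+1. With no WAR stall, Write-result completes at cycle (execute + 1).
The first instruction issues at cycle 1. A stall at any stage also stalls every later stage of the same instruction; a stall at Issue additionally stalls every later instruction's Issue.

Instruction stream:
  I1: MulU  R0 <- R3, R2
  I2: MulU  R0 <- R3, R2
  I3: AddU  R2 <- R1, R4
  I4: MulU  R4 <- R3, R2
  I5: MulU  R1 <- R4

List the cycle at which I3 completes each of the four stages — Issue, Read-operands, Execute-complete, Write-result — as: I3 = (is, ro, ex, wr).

1) issue 1, read 2, done 5, write 6
2) issue 7, read 8, done 11, write 12  <struct: MulU busy until I1 writes@6>
3) issue 8, read 9, done 11, write 12
4) issue 13, read 14, done 17, write 18  <struct: MulU busy until I2 writes@12>
5) issue 19, read 20, done 23, write 24  <struct: MulU busy until I4 writes@18>

I3 = (8, 9, 11, 12)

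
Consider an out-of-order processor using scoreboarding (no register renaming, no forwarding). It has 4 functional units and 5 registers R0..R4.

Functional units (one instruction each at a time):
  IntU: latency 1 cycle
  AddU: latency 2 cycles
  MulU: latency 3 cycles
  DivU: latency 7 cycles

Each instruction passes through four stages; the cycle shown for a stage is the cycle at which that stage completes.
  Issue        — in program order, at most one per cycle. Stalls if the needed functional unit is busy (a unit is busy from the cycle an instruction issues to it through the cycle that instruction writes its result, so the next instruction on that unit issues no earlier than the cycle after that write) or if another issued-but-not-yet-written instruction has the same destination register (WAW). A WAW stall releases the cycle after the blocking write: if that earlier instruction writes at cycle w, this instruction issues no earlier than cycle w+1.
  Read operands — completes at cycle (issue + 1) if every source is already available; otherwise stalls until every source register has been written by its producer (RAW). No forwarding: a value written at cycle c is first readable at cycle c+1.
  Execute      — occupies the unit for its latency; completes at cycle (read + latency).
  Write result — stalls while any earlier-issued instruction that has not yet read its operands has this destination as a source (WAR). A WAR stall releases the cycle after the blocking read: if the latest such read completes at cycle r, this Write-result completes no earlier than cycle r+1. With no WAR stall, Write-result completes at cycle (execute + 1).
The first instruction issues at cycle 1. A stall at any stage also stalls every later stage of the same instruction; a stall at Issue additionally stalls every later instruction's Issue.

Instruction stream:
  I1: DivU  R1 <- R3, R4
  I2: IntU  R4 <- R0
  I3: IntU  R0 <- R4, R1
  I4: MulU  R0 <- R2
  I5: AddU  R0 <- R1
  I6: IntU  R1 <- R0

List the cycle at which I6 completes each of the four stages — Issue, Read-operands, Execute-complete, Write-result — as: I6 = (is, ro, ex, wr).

c1: I1 dispatched to DivU
c2: I1 operands ready; I2 dispatched to IntU
c3: I2 operands ready
c4: I2 complete
c5: R4←I2
c6: I3 dispatched to IntU
c9: I1 complete
c10: R1←I1
c11: I3 operands ready
c12: I3 complete
c13: R0←I3
c14: I4 dispatched to MulU
c15: I4 operands ready
c18: I4 complete
c19: R0←I4
c20: I5 dispatched to AddU
c21: I5 operands ready; I6 dispatched to IntU
c23: I5 complete
c24: R0←I5
c25: I6 operands ready
c26: I6 complete
c27: R1←I6

I6 = (21, 25, 26, 27)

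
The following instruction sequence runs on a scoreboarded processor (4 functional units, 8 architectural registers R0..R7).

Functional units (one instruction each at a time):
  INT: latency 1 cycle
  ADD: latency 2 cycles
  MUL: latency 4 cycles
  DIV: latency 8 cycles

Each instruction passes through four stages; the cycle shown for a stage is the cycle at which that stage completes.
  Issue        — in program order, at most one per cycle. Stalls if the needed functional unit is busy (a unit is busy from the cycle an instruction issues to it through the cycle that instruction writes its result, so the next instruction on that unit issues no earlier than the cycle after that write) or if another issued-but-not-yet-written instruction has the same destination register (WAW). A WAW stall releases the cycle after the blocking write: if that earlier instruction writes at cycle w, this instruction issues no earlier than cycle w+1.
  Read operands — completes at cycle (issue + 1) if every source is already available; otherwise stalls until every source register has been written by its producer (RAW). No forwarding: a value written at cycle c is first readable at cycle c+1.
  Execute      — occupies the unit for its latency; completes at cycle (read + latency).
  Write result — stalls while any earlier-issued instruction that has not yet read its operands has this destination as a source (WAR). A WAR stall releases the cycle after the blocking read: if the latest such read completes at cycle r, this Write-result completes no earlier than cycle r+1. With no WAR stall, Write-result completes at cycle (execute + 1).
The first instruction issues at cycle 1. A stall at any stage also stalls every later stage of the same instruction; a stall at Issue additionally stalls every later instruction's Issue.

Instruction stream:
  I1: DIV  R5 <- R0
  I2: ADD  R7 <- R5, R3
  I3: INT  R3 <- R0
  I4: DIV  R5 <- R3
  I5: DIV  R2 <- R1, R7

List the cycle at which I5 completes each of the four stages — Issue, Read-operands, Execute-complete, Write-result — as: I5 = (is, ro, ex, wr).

I5 = (24, 25, 33, 34)

t=1  I1 dispatched to DIV
t=2  I1 operands ready · I2 dispatched to ADD
t=3  I3 dispatched to INT
t=4  I3 operands ready
t=5  I3 complete
t=10  I1 complete
t=11  R5←I1
t=12  I2 operands ready · I4 dispatched to DIV
t=13  R3←I3
t=14  I2 complete · I4 operands ready
t=15  R7←I2
t=22  I4 complete
t=23  R5←I4
t=24  I5 dispatched to DIV
t=25  I5 operands ready
t=33  I5 complete
t=34  R2←I5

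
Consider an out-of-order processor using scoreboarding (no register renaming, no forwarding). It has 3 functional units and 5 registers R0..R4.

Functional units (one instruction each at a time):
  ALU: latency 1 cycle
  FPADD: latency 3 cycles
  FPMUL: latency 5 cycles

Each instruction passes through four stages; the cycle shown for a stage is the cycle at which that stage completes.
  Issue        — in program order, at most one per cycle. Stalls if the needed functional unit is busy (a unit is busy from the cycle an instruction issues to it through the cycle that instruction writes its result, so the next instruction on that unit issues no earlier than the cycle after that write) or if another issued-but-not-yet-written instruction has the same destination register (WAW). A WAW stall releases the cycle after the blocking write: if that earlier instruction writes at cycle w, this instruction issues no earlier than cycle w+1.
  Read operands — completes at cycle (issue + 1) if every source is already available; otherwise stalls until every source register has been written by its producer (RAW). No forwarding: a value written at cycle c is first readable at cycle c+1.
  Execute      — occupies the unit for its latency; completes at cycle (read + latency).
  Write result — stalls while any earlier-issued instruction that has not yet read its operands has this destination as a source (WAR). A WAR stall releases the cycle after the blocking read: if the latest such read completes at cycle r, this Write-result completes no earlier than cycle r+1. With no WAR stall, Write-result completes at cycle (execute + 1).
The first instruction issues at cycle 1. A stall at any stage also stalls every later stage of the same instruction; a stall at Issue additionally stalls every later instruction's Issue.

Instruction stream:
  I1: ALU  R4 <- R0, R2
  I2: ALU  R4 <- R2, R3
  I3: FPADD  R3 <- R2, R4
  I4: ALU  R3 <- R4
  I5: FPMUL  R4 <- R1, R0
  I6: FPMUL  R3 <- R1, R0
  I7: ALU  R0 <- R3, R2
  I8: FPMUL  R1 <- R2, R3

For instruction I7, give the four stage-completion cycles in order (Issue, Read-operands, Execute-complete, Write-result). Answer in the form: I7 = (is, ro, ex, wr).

I7 = (24, 31, 32, 33)

t=1  I1 issues→ALU
t=2  I1 reads
t=3  I1 exec-done
t=4  I1 writes R4
t=5  I2 issues→ALU
t=6  I2 reads · I3 issues→FPADD
t=7  I2 exec-done
t=8  I2 writes R4
t=9  I3 reads
t=12  I3 exec-done
t=13  I3 writes R3
t=14  I4 issues→ALU
t=15  I4 reads · I5 issues→FPMUL
t=16  I4 exec-done · I5 reads
t=17  I4 writes R3
t=21  I5 exec-done
t=22  I5 writes R4
t=23  I6 issues→FPMUL
t=24  I6 reads · I7 issues→ALU
t=29  I6 exec-done
t=30  I6 writes R3
t=31  I7 reads · I8 issues→FPMUL
t=32  I7 exec-done · I8 reads
t=33  I7 writes R0
t=37  I8 exec-done
t=38  I8 writes R1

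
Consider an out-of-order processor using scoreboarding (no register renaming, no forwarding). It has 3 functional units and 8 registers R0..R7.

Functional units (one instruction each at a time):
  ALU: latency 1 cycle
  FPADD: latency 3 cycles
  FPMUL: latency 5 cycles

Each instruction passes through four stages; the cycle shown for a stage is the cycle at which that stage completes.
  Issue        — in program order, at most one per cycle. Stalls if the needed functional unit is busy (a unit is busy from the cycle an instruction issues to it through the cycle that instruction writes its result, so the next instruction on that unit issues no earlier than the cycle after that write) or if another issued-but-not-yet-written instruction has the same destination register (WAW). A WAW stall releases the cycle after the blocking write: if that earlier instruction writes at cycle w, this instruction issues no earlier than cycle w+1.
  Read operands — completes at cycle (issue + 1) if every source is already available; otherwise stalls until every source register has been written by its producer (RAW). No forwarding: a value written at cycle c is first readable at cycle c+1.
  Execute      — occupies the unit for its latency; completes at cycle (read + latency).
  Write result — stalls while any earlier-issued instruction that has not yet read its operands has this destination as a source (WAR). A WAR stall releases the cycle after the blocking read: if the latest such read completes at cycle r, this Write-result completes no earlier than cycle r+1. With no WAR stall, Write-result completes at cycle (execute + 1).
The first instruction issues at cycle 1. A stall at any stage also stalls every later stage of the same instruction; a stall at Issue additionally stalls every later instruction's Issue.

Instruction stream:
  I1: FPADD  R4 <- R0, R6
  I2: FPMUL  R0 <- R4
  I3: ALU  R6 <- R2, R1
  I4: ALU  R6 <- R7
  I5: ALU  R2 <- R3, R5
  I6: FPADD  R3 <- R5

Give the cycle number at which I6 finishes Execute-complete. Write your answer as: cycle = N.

cycle = 16

[1] I1 dispatched to FPADD
[2] I1 operands ready · I2 dispatched to FPMUL
[3] I3 dispatched to ALU
[4] I3 operands ready
[5] I1 complete · I3 complete
[6] R4←I1 · R6←I3
[7] I2 operands ready · I4 dispatched to ALU
[8] I4 operands ready
[9] I4 complete
[10] R6←I4
[11] I5 dispatched to ALU
[12] I2 complete · I5 operands ready · I6 dispatched to FPADD
[13] R0←I2 · I5 complete · I6 operands ready
[14] R2←I5
[16] I6 complete
[17] R3←I6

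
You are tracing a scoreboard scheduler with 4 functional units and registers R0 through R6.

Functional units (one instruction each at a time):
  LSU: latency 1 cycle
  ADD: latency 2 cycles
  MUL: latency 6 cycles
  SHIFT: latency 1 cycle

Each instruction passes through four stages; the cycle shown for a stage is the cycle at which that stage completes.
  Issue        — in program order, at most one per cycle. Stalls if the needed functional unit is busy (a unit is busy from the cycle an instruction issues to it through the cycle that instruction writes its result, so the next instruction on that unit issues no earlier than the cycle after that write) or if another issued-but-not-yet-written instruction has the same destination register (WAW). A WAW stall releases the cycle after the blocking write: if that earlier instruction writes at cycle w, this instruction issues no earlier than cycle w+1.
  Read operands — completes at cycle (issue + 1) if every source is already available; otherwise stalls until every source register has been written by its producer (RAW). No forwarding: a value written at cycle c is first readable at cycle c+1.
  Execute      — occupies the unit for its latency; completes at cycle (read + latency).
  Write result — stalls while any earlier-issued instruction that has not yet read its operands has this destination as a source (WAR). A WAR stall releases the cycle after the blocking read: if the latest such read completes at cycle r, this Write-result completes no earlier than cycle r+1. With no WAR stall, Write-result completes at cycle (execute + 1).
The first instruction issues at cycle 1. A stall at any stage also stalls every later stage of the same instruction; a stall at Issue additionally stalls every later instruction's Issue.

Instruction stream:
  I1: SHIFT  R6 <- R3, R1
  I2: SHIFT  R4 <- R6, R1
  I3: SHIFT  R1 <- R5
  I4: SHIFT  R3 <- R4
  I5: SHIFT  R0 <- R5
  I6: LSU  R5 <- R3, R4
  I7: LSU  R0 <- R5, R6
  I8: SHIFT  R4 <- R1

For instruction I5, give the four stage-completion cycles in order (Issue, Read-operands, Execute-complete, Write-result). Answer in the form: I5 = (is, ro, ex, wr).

I5 = (17, 18, 19, 20)

t=1  I1→SHIFT
t=2  I1 RO
t=3  I1 EX
t=4  I1 WR R6
t=5  I2→SHIFT
t=6  I2 RO
t=7  I2 EX
t=8  I2 WR R4
t=9  I3→SHIFT
t=10  I3 RO
t=11  I3 EX
t=12  I3 WR R1
t=13  I4→SHIFT
t=14  I4 RO
t=15  I4 EX
t=16  I4 WR R3
t=17  I5→SHIFT
t=18  I5 RO | I6→LSU
t=19  I5 EX | I6 RO
t=20  I5 WR R0 | I6 EX
t=21  I6 WR R5
t=22  I7→LSU
t=23  I7 RO | I8→SHIFT
t=24  I7 EX | I8 RO
t=25  I7 WR R0 | I8 EX
t=26  I8 WR R4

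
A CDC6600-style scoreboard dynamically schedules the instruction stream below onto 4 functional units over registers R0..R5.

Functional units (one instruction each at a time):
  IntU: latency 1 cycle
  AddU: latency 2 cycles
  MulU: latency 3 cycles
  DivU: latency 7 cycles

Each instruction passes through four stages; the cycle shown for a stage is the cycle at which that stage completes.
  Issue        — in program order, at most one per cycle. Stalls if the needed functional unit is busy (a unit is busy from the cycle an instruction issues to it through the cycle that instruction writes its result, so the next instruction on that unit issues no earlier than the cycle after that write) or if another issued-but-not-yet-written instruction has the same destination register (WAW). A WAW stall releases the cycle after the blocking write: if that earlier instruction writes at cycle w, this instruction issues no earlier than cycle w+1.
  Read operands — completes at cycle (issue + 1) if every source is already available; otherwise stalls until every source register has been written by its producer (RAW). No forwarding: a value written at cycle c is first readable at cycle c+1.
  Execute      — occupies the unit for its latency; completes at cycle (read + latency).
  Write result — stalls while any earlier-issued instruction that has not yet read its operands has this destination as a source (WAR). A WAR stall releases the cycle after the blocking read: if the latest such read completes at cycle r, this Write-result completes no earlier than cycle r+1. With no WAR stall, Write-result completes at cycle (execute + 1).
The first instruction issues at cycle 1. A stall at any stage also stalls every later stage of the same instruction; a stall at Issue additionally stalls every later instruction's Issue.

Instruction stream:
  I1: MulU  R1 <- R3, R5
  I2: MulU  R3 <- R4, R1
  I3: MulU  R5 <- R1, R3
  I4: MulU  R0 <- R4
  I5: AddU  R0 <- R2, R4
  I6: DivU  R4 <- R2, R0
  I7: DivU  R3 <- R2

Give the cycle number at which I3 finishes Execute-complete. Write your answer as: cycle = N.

cycle = 17

  I1 | 1 | 2 | 5 | 6
  I2 | 7 | 8 | 11 | 12   struct: MulU busy until I1 writes@6
  I3 | 13 | 14 | 17 | 18   struct: MulU busy until I2 writes@12
  I4 | 19 | 20 | 23 | 24   struct: MulU busy until I3 writes@18
  I5 | 25 | 26 | 28 | 29   WAW R0: wait I4 write@24
  I6 | 26 | 30 | 37 | 38   RAW R0: wait I5 write@29
  I7 | 39 | 40 | 47 | 48   struct: DivU busy until I6 writes@38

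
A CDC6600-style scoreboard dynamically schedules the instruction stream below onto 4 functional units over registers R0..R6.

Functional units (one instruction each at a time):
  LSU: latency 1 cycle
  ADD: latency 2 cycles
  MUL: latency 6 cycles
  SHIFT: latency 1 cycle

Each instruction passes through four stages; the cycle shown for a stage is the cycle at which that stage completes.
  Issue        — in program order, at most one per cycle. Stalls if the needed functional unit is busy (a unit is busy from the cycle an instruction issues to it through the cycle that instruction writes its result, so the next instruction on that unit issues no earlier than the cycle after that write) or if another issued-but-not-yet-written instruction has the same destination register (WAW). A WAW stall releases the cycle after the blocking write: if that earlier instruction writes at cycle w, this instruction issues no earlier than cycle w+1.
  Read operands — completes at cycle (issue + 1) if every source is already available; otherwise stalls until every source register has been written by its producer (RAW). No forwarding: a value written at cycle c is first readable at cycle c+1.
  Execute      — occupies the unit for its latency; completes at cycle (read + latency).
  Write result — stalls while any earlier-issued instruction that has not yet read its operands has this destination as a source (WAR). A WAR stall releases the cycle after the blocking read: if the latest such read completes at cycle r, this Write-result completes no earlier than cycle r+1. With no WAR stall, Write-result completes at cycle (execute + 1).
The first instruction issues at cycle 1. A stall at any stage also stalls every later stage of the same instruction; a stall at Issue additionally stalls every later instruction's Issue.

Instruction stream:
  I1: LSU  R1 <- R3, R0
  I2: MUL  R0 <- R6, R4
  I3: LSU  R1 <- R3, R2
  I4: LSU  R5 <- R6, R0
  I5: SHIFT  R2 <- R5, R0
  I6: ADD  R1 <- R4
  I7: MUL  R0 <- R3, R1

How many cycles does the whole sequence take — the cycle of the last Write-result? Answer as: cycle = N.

cycle = 23

I1 -> (1, 2, 3, 4)
I2 -> (2, 3, 9, 10)
I3 -> (5, 6, 7, 8)  // struct: LSU busy until I1 writes@4
I4 -> (9, 11, 12, 13)  // struct: LSU busy until I3 writes@8, RAW R0: wait I2 write@10
I5 -> (10, 14, 15, 16)  // RAW R5: wait I4 write@13
I6 -> (11, 12, 14, 15)
I7 -> (12, 16, 22, 23)  // RAW R1: wait I6 write@15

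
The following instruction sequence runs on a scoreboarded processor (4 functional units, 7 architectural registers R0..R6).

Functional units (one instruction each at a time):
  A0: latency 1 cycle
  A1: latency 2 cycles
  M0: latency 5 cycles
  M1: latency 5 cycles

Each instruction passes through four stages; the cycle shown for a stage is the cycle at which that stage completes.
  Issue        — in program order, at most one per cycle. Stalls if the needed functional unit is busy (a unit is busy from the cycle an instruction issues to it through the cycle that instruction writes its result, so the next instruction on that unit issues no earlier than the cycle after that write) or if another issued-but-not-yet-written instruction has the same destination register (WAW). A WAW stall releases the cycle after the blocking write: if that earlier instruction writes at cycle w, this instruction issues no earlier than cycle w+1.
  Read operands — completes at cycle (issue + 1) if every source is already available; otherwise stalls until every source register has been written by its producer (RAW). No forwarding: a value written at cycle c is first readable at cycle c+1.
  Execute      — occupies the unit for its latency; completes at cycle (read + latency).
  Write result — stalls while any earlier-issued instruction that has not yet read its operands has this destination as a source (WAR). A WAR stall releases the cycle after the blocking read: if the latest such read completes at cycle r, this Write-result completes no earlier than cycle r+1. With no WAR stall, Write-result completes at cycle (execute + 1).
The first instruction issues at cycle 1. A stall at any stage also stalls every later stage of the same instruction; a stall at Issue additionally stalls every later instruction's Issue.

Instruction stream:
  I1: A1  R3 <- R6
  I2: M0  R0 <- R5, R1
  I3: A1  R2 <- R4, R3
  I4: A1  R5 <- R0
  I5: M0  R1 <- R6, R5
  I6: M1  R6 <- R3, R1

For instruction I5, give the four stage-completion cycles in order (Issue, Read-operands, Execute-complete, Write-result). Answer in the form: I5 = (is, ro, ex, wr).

I5 = (12, 16, 21, 22)

[I1] 1/2/4/5
[I2] 2/3/8/9
[I3] 6/7/9/10  (struct: A1 busy until I1 writes@5)
[I4] 11/12/14/15  (struct: A1 busy until I3 writes@10)
[I5] 12/16/21/22  (RAW R5: wait I4 write@15)
[I6] 13/23/28/29  (RAW R1: wait I5 write@22)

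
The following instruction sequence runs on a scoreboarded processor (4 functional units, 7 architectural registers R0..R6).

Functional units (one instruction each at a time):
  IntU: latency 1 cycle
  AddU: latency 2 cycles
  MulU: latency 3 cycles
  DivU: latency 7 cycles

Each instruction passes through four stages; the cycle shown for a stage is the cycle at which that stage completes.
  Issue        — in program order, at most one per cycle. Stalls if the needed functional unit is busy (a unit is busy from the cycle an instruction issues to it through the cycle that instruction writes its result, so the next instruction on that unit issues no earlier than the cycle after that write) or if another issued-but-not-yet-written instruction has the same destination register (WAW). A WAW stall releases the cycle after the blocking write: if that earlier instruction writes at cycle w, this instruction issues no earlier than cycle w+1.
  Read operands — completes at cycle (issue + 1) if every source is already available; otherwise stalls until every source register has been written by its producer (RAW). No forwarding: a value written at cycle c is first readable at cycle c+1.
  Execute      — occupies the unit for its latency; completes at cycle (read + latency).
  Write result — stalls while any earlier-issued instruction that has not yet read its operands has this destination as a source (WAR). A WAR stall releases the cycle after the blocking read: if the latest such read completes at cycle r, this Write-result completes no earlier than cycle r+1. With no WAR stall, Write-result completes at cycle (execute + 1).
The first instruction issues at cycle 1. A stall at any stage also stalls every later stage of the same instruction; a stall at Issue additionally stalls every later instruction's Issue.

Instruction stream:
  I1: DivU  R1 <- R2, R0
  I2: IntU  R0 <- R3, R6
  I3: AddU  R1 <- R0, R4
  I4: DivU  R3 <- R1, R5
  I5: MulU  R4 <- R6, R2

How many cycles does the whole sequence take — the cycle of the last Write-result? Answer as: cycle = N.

I1: IS=1 RO=2 EX=9 WR=10
I2: IS=2 RO=3 EX=4 WR=5
I3: IS=11 RO=12 EX=14 WR=15  [WAW R1: wait I1 write@10]
I4: IS=12 RO=16 EX=23 WR=24  [RAW R1: wait I3 write@15]
I5: IS=13 RO=14 EX=17 WR=18

cycle = 24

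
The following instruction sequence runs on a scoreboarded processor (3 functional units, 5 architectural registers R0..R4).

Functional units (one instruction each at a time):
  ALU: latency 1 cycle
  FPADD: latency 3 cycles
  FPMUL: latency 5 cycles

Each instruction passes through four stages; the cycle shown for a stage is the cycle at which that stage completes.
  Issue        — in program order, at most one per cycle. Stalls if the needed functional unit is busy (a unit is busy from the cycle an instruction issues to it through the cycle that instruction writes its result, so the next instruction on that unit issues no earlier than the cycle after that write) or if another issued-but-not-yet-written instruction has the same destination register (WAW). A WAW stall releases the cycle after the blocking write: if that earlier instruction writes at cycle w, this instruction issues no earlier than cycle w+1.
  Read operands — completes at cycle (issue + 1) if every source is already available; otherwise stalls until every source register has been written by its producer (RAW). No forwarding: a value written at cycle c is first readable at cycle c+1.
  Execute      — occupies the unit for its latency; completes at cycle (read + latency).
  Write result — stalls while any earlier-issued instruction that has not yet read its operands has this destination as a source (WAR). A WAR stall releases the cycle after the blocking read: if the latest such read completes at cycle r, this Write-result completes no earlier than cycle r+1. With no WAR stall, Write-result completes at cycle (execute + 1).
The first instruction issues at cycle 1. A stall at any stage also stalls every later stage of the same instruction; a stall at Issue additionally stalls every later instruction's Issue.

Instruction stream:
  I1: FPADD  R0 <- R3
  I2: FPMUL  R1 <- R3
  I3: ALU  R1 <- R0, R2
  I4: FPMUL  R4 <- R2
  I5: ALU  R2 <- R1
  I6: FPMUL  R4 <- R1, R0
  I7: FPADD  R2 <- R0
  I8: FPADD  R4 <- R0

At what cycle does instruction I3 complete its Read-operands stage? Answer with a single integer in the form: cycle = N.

cycle = 11

I1 -> (1, 2, 5, 6)
I2 -> (2, 3, 8, 9)
I3 -> (10, 11, 12, 13)  // WAW R1: wait I2 write@9
I4 -> (11, 12, 17, 18)
I5 -> (14, 15, 16, 17)  // struct: ALU busy until I3 writes@13
I6 -> (19, 20, 25, 26)  // struct: FPMUL busy until I4 writes@18
I7 -> (20, 21, 24, 25)
I8 -> (27, 28, 31, 32)  // WAW R4: wait I6 write@26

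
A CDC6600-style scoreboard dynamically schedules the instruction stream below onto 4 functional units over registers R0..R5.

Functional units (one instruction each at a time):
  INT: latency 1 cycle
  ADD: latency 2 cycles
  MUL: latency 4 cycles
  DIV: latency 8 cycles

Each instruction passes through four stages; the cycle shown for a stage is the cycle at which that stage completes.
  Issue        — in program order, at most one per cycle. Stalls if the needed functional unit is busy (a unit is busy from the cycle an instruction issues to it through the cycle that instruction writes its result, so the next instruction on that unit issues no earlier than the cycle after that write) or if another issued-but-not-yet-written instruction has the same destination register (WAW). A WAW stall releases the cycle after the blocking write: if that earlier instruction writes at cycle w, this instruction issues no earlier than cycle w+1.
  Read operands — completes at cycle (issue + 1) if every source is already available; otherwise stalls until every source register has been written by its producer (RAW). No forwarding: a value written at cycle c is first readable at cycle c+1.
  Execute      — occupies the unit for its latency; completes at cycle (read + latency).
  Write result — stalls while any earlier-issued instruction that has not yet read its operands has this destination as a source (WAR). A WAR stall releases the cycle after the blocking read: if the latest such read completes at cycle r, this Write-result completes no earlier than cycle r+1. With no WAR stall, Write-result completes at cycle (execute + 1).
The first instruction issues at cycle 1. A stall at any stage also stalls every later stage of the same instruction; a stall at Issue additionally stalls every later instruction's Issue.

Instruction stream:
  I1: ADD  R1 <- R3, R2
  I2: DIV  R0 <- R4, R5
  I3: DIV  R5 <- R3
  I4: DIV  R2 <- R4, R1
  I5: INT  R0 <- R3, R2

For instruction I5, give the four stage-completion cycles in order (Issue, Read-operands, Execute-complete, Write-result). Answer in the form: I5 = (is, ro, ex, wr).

I5 = (25, 35, 36, 37)

1) issue 1, read 2, done 4, write 5
2) issue 2, read 3, done 11, write 12
3) issue 13, read 14, done 22, write 23  <struct: DIV busy until I2 writes@12>
4) issue 24, read 25, done 33, write 34  <struct: DIV busy until I3 writes@23>
5) issue 25, read 35, done 36, write 37  <RAW R2: wait I4 write@34>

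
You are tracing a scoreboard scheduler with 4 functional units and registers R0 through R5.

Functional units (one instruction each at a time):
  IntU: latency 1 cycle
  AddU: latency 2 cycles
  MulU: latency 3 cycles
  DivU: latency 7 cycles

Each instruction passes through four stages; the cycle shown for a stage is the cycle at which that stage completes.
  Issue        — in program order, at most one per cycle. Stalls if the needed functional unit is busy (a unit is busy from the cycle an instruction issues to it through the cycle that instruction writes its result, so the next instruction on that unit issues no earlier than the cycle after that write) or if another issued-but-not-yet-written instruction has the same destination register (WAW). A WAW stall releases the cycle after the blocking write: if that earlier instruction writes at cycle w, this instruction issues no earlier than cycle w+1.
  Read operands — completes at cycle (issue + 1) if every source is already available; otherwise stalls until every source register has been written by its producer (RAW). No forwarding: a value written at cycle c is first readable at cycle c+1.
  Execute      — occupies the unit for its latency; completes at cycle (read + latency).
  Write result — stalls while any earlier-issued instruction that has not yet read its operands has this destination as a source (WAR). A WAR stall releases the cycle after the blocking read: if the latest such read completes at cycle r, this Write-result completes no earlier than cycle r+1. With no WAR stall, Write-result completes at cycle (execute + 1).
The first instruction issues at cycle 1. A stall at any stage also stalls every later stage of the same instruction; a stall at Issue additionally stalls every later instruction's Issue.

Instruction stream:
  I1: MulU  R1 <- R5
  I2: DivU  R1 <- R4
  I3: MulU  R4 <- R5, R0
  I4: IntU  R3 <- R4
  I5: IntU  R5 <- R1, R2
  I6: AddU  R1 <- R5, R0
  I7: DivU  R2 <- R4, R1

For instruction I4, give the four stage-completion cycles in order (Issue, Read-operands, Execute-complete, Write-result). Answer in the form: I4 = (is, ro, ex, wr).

I4 = (9, 14, 15, 16)

c1: I1→MulU
c2: I1 RO
c5: I1 EX
c6: I1 WR R1
c7: I2→DivU
c8: I2 RO; I3→MulU
c9: I3 RO; I4→IntU
c12: I3 EX
c13: I3 WR R4
c14: I4 RO
c15: I2 EX; I4 EX
c16: I2 WR R1; I4 WR R3
c17: I5→IntU
c18: I5 RO; I6→AddU
c19: I5 EX; I7→DivU
c20: I5 WR R5
c21: I6 RO
c23: I6 EX
c24: I6 WR R1
c25: I7 RO
c32: I7 EX
c33: I7 WR R2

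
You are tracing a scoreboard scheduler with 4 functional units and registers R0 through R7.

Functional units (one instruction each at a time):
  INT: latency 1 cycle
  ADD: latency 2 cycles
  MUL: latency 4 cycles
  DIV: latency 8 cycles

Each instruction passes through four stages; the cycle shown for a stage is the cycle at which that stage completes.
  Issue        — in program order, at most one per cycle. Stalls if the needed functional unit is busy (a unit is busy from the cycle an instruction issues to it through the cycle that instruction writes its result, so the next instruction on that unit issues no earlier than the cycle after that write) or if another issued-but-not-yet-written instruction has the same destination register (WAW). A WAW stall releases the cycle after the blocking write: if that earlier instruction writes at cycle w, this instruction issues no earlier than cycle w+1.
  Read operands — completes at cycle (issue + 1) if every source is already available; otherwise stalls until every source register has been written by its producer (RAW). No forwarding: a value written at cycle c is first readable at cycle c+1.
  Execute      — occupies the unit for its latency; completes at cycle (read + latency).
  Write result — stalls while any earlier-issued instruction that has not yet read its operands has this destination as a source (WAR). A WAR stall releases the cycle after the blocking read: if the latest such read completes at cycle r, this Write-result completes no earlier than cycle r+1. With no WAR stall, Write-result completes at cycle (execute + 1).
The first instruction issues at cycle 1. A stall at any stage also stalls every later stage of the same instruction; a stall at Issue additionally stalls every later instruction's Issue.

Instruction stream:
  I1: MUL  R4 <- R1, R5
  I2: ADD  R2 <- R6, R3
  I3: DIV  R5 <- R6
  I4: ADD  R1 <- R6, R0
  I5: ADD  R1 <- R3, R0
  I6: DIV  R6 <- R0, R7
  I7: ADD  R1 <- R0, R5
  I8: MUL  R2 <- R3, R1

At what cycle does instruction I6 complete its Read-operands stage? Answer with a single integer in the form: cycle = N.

cycle = 15

[I1] 1/2/6/7
[I2] 2/3/5/6
[I3] 3/4/12/13
[I4] 7/8/10/11  (struct: ADD busy until I2 writes@6)
[I5] 12/13/15/16  (struct: ADD busy until I4 writes@11)
[I6] 14/15/23/24  (struct: DIV busy until I3 writes@13)
[I7] 17/18/20/21  (struct: ADD busy until I5 writes@16)
[I8] 18/22/26/27  (RAW R1: wait I7 write@21)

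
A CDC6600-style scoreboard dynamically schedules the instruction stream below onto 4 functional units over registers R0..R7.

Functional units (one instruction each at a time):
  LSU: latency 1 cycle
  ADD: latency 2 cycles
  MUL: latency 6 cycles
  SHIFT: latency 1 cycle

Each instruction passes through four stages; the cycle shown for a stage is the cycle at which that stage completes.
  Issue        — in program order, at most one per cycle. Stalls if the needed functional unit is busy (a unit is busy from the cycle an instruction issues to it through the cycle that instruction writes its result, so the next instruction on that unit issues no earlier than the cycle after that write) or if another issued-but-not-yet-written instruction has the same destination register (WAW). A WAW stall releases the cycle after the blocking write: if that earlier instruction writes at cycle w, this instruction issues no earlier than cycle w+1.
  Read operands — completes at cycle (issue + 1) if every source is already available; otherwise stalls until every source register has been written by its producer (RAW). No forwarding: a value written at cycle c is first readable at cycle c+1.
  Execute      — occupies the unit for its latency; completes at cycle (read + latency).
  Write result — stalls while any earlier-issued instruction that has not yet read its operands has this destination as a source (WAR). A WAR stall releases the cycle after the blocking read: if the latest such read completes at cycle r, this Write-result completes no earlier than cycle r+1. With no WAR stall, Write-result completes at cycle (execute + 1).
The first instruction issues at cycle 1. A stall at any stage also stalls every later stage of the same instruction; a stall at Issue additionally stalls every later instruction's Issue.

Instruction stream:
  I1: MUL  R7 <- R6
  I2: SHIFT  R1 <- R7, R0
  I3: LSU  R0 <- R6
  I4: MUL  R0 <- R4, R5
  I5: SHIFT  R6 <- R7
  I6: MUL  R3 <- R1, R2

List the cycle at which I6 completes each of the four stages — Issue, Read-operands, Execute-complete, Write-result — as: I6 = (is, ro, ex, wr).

t=1  issue I1 (MUL)
t=2  I1 read-ops; issue I2 (SHIFT)
t=3  issue I3 (LSU)
t=4  I3 read-ops
t=5  I3 finished on LSU
t=8  I1 finished on MUL
t=9  I1→R7
t=10  I2 read-ops
t=11  I2 finished on SHIFT; I3→R0
t=12  I2→R1; issue I4 (MUL)
t=13  I4 read-ops; issue I5 (SHIFT)
t=14  I5 read-ops
t=15  I5 finished on SHIFT
t=16  I5→R6
t=19  I4 finished on MUL
t=20  I4→R0
t=21  issue I6 (MUL)
t=22  I6 read-ops
t=28  I6 finished on MUL
t=29  I6→R3

I6 = (21, 22, 28, 29)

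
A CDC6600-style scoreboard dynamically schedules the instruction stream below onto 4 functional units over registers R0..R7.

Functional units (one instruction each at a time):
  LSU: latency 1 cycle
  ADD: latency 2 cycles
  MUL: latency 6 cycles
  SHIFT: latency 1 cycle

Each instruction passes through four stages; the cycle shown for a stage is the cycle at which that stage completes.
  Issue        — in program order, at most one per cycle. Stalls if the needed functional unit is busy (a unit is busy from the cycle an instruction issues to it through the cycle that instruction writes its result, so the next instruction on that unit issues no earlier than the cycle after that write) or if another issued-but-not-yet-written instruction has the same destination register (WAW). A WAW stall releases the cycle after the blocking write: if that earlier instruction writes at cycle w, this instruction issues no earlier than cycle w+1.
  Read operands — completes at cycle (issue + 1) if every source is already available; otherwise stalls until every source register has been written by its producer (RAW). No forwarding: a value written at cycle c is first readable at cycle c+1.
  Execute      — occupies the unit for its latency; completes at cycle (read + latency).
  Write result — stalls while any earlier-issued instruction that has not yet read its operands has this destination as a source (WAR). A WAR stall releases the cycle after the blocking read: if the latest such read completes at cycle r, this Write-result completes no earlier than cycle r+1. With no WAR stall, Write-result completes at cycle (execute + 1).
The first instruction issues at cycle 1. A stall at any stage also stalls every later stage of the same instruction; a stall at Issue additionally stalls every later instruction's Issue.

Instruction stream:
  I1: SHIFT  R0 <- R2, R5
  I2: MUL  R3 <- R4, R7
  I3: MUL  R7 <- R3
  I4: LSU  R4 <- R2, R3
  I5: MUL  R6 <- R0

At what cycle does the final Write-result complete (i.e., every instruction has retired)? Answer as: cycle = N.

cycle = 28

c1: issue I1 (SHIFT)
c2: I1 read-ops, issue I2 (MUL)
c3: I1 finished on SHIFT, I2 read-ops
c4: I1→R0
c9: I2 finished on MUL
c10: I2→R3
c11: issue I3 (MUL)
c12: I3 read-ops, issue I4 (LSU)
c13: I4 read-ops
c14: I4 finished on LSU
c15: I4→R4
c18: I3 finished on MUL
c19: I3→R7
c20: issue I5 (MUL)
c21: I5 read-ops
c27: I5 finished on MUL
c28: I5→R6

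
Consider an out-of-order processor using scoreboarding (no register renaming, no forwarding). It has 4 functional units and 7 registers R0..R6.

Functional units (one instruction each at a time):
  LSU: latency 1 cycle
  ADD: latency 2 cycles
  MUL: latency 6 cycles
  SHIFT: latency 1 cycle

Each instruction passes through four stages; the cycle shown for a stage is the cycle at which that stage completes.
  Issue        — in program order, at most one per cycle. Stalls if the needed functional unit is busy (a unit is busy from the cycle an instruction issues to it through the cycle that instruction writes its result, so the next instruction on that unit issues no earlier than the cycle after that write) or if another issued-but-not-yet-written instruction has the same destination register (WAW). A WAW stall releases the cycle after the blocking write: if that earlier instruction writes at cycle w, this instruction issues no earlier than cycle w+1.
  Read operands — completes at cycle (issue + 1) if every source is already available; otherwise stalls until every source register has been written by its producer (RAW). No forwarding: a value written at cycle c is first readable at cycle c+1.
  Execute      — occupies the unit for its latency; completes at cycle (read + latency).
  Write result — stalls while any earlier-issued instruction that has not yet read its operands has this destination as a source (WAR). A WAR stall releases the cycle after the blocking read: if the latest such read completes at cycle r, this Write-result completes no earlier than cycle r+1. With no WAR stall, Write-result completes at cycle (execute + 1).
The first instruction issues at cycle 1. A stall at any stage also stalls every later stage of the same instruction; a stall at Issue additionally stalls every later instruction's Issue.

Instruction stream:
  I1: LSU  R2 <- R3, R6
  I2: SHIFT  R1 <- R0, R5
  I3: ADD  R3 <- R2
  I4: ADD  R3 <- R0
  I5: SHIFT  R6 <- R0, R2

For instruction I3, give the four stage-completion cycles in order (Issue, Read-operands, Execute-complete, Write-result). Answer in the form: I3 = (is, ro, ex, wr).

I1 -> (1, 2, 3, 4)
I2 -> (2, 3, 4, 5)
I3 -> (3, 5, 7, 8)  // RAW R2: wait I1 write@4
I4 -> (9, 10, 12, 13)  // struct: ADD busy until I3 writes@8
I5 -> (10, 11, 12, 13)

I3 = (3, 5, 7, 8)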